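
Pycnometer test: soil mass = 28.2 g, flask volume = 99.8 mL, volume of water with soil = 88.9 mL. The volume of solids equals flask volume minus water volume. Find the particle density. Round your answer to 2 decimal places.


Step 1: Volume of solids = flask volume - water volume with soil
Step 2: V_solids = 99.8 - 88.9 = 10.9 mL
Step 3: Particle density = mass / V_solids = 28.2 / 10.9 = 2.59 g/cm^3

2.59


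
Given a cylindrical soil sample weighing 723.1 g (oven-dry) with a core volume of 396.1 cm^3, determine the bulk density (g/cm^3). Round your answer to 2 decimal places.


Step 1: Identify the formula: BD = dry mass / volume
Step 2: Substitute values: BD = 723.1 / 396.1
Step 3: BD = 1.83 g/cm^3

1.83


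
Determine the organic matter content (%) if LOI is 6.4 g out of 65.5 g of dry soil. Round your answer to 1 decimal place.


Step 1: OM% = 100 * LOI / sample mass
Step 2: OM = 100 * 6.4 / 65.5
Step 3: OM = 9.8%

9.8


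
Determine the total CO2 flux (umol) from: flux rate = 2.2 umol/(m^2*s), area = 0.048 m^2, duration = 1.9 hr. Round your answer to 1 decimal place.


Step 1: Convert time to seconds: 1.9 hr * 3600 = 6840.0 s
Step 2: Total = flux * area * time_s
Step 3: Total = 2.2 * 0.048 * 6840.0
Step 4: Total = 722.3 umol

722.3


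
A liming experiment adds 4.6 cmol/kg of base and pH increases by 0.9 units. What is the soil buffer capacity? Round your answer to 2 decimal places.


Step 1: BC = change in base / change in pH
Step 2: BC = 4.6 / 0.9
Step 3: BC = 5.11 cmol/(kg*pH unit)

5.11


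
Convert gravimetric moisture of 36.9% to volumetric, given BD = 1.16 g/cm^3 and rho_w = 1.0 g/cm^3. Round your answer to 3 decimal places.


Step 1: theta = (w / 100) * BD / rho_w
Step 2: theta = (36.9 / 100) * 1.16 / 1.0
Step 3: theta = 0.369 * 1.16
Step 4: theta = 0.428

0.428


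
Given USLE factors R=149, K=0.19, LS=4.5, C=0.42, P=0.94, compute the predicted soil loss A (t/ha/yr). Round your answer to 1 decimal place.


Step 1: A = R * K * LS * C * P
Step 2: R * K = 149 * 0.19 = 28.31
Step 3: (R*K) * LS = 28.31 * 4.5 = 127.395
Step 4: * C * P = 127.395 * 0.42 * 0.94 = 50.3
Step 5: A = 50.3 t/(ha*yr)

50.3


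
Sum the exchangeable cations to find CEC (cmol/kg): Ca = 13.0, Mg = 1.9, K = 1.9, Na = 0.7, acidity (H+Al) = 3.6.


Step 1: CEC = Ca + Mg + K + Na + (H+Al)
Step 2: CEC = 13.0 + 1.9 + 1.9 + 0.7 + 3.6
Step 3: CEC = 21.1 cmol/kg

21.1


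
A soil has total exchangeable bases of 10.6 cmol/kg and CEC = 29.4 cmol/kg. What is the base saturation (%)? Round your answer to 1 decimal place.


Step 1: BS = 100 * (sum of bases) / CEC
Step 2: BS = 100 * 10.6 / 29.4
Step 3: BS = 36.1%

36.1


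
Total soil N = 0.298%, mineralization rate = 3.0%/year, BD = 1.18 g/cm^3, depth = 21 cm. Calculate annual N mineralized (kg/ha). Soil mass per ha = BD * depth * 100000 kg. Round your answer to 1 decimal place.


Step 1: Soil mass per ha = BD * depth * 100000 = 1.18 * 21 * 100000 = 2478000 kg
Step 2: Total N pool = soil mass * N%/100 = 2478000 * 0.298/100 = 7384.44 kg/ha
Step 3: N mineralized = N pool * rate%/100 = 7384.44 * 3.0/100 = 221.5 kg/ha/yr

221.5


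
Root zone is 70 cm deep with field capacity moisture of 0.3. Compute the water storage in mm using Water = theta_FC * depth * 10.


Step 1: Water (mm) = theta_FC * depth (cm) * 10
Step 2: Water = 0.3 * 70 * 10
Step 3: Water = 210.0 mm

210.0


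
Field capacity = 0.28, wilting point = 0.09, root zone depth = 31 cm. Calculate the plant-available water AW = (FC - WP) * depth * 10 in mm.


Step 1: Available water = (FC - WP) * depth * 10
Step 2: AW = (0.28 - 0.09) * 31 * 10
Step 3: AW = 0.19 * 31 * 10
Step 4: AW = 58.9 mm

58.9


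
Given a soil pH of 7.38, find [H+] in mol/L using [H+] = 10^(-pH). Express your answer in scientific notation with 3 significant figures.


Step 1: [H+] = 10^(-pH)
Step 2: [H+] = 10^(-7.38)
Step 3: [H+] = 4.17e-08 mol/L

4.17e-08


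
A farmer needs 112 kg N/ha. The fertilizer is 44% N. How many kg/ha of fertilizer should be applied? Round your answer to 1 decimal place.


Step 1: Fertilizer rate = target N / (N content / 100)
Step 2: Rate = 112 / (44 / 100)
Step 3: Rate = 112 / 0.44
Step 4: Rate = 254.5 kg/ha

254.5


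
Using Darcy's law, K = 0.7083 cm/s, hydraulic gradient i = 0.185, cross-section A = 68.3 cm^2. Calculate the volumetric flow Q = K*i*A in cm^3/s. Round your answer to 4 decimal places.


Step 1: Apply Darcy's law: Q = K * i * A
Step 2: Q = 0.7083 * 0.185 * 68.3
Step 3: Q = 8.9497 cm^3/s

8.9497


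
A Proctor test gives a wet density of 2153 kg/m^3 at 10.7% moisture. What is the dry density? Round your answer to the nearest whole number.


Step 1: Dry density = wet density / (1 + w/100)
Step 2: Dry density = 2153 / (1 + 10.7/100)
Step 3: Dry density = 2153 / 1.107
Step 4: Dry density = 1945 kg/m^3

1945


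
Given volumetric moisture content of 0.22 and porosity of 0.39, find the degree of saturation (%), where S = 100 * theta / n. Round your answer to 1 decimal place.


Step 1: S = 100 * theta_v / n
Step 2: S = 100 * 0.22 / 0.39
Step 3: S = 56.4%

56.4


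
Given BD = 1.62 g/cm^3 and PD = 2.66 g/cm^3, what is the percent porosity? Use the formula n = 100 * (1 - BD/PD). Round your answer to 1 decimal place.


Step 1: Formula: n = 100 * (1 - BD / PD)
Step 2: n = 100 * (1 - 1.62 / 2.66)
Step 3: n = 100 * (1 - 0.60902)
Step 4: n = 39.1%

39.1


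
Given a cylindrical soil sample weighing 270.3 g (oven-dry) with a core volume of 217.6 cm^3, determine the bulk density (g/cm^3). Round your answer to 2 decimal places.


Step 1: Identify the formula: BD = dry mass / volume
Step 2: Substitute values: BD = 270.3 / 217.6
Step 3: BD = 1.24 g/cm^3

1.24


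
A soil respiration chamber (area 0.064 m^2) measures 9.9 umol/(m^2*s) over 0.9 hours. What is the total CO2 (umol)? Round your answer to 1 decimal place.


Step 1: Convert time to seconds: 0.9 hr * 3600 = 3240.0 s
Step 2: Total = flux * area * time_s
Step 3: Total = 9.9 * 0.064 * 3240.0
Step 4: Total = 2052.9 umol

2052.9


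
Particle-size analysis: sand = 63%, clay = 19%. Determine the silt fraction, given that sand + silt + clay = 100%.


Step 1: sand + silt + clay = 100%
Step 2: silt = 100 - sand - clay
Step 3: silt = 100 - 63 - 19
Step 4: silt = 18%

18


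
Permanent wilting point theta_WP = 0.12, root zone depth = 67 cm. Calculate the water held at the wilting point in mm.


Step 1: Water (mm) = theta_WP * depth * 10
Step 2: Water = 0.12 * 67 * 10
Step 3: Water = 80.4 mm

80.4


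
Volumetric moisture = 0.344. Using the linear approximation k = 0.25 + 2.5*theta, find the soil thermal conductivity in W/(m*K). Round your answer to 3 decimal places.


Step 1: k = 0.25 + 2.5 * theta
Step 2: k = 0.25 + 2.5 * 0.344
Step 3: k = 0.25 + 0.86
Step 4: k = 1.11 W/(m*K)

1.11


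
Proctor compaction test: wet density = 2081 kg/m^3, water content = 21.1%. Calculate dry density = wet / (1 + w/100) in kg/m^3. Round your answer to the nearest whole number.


Step 1: Dry density = wet density / (1 + w/100)
Step 2: Dry density = 2081 / (1 + 21.1/100)
Step 3: Dry density = 2081 / 1.211
Step 4: Dry density = 1718 kg/m^3

1718


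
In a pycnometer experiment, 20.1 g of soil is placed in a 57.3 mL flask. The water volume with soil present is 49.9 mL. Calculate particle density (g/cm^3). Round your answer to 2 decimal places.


Step 1: Volume of solids = flask volume - water volume with soil
Step 2: V_solids = 57.3 - 49.9 = 7.4 mL
Step 3: Particle density = mass / V_solids = 20.1 / 7.4 = 2.72 g/cm^3

2.72


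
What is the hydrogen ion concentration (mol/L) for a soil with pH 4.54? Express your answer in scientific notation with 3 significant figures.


Step 1: [H+] = 10^(-pH)
Step 2: [H+] = 10^(-4.54)
Step 3: [H+] = 2.88e-05 mol/L

2.88e-05


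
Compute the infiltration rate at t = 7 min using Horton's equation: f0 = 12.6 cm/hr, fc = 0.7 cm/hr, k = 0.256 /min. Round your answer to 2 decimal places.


Step 1: f = fc + (f0 - fc) * exp(-k * t)
Step 2: exp(-0.256 * 7) = 0.166627
Step 3: f = 0.7 + (12.6 - 0.7) * 0.166627
Step 4: f = 0.7 + 11.9 * 0.166627
Step 5: f = 2.68 cm/hr

2.68


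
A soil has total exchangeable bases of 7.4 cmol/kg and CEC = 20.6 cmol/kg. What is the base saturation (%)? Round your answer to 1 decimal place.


Step 1: BS = 100 * (sum of bases) / CEC
Step 2: BS = 100 * 7.4 / 20.6
Step 3: BS = 35.9%

35.9


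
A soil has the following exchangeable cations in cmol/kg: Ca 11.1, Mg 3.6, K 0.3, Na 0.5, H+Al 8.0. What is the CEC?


Step 1: CEC = Ca + Mg + K + Na + (H+Al)
Step 2: CEC = 11.1 + 3.6 + 0.3 + 0.5 + 8.0
Step 3: CEC = 23.5 cmol/kg

23.5


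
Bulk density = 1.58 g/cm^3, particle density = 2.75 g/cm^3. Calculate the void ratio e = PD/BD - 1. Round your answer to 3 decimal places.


Step 1: e = PD / BD - 1
Step 2: e = 2.75 / 1.58 - 1
Step 3: e = 1.74051 - 1
Step 4: e = 0.741

0.741


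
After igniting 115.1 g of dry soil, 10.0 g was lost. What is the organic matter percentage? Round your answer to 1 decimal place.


Step 1: OM% = 100 * LOI / sample mass
Step 2: OM = 100 * 10.0 / 115.1
Step 3: OM = 8.7%

8.7


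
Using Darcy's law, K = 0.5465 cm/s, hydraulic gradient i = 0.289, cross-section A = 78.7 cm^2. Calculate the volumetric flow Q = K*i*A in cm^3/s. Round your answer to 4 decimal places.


Step 1: Apply Darcy's law: Q = K * i * A
Step 2: Q = 0.5465 * 0.289 * 78.7
Step 3: Q = 12.4298 cm^3/s

12.4298


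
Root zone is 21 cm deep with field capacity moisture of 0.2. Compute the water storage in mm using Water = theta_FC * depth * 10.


Step 1: Water (mm) = theta_FC * depth (cm) * 10
Step 2: Water = 0.2 * 21 * 10
Step 3: Water = 42.0 mm

42.0


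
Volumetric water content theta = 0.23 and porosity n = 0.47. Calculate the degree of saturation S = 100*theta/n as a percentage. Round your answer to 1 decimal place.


Step 1: S = 100 * theta_v / n
Step 2: S = 100 * 0.23 / 0.47
Step 3: S = 48.9%

48.9


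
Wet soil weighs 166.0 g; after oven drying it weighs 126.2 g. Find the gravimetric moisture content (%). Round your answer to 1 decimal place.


Step 1: Water mass = wet - dry = 166.0 - 126.2 = 39.8 g
Step 2: w = 100 * water mass / dry mass
Step 3: w = 100 * 39.8 / 126.2 = 31.5%

31.5


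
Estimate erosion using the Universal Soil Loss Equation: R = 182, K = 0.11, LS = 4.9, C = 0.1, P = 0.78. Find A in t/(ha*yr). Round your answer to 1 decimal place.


Step 1: A = R * K * LS * C * P
Step 2: R * K = 182 * 0.11 = 20.02
Step 3: (R*K) * LS = 20.02 * 4.9 = 98.098
Step 4: * C * P = 98.098 * 0.1 * 0.78 = 7.7
Step 5: A = 7.7 t/(ha*yr)

7.7


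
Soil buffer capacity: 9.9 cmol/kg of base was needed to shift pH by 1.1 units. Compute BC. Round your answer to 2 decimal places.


Step 1: BC = change in base / change in pH
Step 2: BC = 9.9 / 1.1
Step 3: BC = 9.0 cmol/(kg*pH unit)

9.0


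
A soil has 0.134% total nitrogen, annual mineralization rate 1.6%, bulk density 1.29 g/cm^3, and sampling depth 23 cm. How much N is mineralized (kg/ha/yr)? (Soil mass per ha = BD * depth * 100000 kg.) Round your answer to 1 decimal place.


Step 1: Soil mass per ha = BD * depth * 100000 = 1.29 * 23 * 100000 = 2967000 kg
Step 2: Total N pool = soil mass * N%/100 = 2967000 * 0.134/100 = 3975.78 kg/ha
Step 3: N mineralized = N pool * rate%/100 = 3975.78 * 1.6/100 = 63.6 kg/ha/yr

63.6


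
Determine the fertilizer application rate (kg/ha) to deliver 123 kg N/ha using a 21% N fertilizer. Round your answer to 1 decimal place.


Step 1: Fertilizer rate = target N / (N content / 100)
Step 2: Rate = 123 / (21 / 100)
Step 3: Rate = 123 / 0.21
Step 4: Rate = 585.7 kg/ha

585.7


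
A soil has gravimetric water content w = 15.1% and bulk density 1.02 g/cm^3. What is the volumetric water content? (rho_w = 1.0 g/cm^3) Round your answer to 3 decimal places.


Step 1: theta = (w / 100) * BD / rho_w
Step 2: theta = (15.1 / 100) * 1.02 / 1.0
Step 3: theta = 0.151 * 1.02
Step 4: theta = 0.154

0.154


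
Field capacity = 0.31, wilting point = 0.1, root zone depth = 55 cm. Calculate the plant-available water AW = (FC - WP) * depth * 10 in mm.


Step 1: Available water = (FC - WP) * depth * 10
Step 2: AW = (0.31 - 0.1) * 55 * 10
Step 3: AW = 0.21 * 55 * 10
Step 4: AW = 115.5 mm

115.5


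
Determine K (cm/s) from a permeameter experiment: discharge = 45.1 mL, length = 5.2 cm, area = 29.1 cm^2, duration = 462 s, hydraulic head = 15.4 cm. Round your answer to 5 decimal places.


Step 1: K = Q * L / (A * t * h)
Step 2: Numerator = 45.1 * 5.2 = 234.52
Step 3: Denominator = 29.1 * 462 * 15.4 = 207040.68
Step 4: K = 234.52 / 207040.68 = 0.00113 cm/s

0.00113


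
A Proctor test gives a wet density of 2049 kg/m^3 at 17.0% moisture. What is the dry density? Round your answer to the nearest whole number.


Step 1: Dry density = wet density / (1 + w/100)
Step 2: Dry density = 2049 / (1 + 17.0/100)
Step 3: Dry density = 2049 / 1.17
Step 4: Dry density = 1751 kg/m^3

1751


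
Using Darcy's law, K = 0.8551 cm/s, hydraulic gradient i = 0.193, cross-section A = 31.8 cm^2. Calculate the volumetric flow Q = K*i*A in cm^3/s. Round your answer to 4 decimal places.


Step 1: Apply Darcy's law: Q = K * i * A
Step 2: Q = 0.8551 * 0.193 * 31.8
Step 3: Q = 5.2481 cm^3/s

5.2481


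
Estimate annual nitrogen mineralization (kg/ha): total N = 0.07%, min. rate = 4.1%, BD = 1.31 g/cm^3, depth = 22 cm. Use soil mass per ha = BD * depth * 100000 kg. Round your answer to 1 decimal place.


Step 1: Soil mass per ha = BD * depth * 100000 = 1.31 * 22 * 100000 = 2882000 kg
Step 2: Total N pool = soil mass * N%/100 = 2882000 * 0.07/100 = 2017.4 kg/ha
Step 3: N mineralized = N pool * rate%/100 = 2017.4 * 4.1/100 = 82.7 kg/ha/yr

82.7


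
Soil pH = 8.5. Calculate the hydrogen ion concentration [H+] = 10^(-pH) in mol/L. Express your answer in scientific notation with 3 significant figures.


Step 1: [H+] = 10^(-pH)
Step 2: [H+] = 10^(-8.5)
Step 3: [H+] = 3.16e-09 mol/L

3.16e-09


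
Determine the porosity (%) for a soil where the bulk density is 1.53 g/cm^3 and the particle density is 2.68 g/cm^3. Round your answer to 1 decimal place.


Step 1: Formula: n = 100 * (1 - BD / PD)
Step 2: n = 100 * (1 - 1.53 / 2.68)
Step 3: n = 100 * (1 - 0.5709)
Step 4: n = 42.9%

42.9


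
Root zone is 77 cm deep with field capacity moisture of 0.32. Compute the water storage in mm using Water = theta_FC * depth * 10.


Step 1: Water (mm) = theta_FC * depth (cm) * 10
Step 2: Water = 0.32 * 77 * 10
Step 3: Water = 246.4 mm

246.4


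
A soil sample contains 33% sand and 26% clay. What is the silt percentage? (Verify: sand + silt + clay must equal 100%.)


Step 1: sand + silt + clay = 100%
Step 2: silt = 100 - sand - clay
Step 3: silt = 100 - 33 - 26
Step 4: silt = 41%

41


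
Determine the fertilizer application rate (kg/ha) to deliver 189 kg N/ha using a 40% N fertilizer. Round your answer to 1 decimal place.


Step 1: Fertilizer rate = target N / (N content / 100)
Step 2: Rate = 189 / (40 / 100)
Step 3: Rate = 189 / 0.4
Step 4: Rate = 472.5 kg/ha

472.5


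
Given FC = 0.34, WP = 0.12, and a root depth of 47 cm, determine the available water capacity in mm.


Step 1: Available water = (FC - WP) * depth * 10
Step 2: AW = (0.34 - 0.12) * 47 * 10
Step 3: AW = 0.22 * 47 * 10
Step 4: AW = 103.4 mm

103.4


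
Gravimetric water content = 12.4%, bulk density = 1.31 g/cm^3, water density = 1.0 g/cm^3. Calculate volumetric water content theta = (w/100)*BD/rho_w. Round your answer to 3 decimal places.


Step 1: theta = (w / 100) * BD / rho_w
Step 2: theta = (12.4 / 100) * 1.31 / 1.0
Step 3: theta = 0.124 * 1.31
Step 4: theta = 0.162

0.162


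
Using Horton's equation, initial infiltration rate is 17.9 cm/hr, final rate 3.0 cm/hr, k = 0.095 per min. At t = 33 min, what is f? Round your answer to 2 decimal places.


Step 1: f = fc + (f0 - fc) * exp(-k * t)
Step 2: exp(-0.095 * 33) = 0.0435
Step 3: f = 3.0 + (17.9 - 3.0) * 0.0435
Step 4: f = 3.0 + 14.9 * 0.0435
Step 5: f = 3.65 cm/hr

3.65


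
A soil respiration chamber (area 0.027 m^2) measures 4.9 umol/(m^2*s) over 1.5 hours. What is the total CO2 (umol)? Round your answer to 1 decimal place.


Step 1: Convert time to seconds: 1.5 hr * 3600 = 5400.0 s
Step 2: Total = flux * area * time_s
Step 3: Total = 4.9 * 0.027 * 5400.0
Step 4: Total = 714.4 umol

714.4


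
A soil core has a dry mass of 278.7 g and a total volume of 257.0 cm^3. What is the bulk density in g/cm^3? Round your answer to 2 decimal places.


Step 1: Identify the formula: BD = dry mass / volume
Step 2: Substitute values: BD = 278.7 / 257.0
Step 3: BD = 1.08 g/cm^3

1.08


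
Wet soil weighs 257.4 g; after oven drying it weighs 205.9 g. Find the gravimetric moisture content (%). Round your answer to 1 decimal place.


Step 1: Water mass = wet - dry = 257.4 - 205.9 = 51.5 g
Step 2: w = 100 * water mass / dry mass
Step 3: w = 100 * 51.5 / 205.9 = 25.0%

25.0


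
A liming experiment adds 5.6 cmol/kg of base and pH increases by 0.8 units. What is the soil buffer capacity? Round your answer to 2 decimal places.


Step 1: BC = change in base / change in pH
Step 2: BC = 5.6 / 0.8
Step 3: BC = 7.0 cmol/(kg*pH unit)

7.0


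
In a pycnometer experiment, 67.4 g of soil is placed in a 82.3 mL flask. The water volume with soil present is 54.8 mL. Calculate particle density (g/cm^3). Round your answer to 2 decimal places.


Step 1: Volume of solids = flask volume - water volume with soil
Step 2: V_solids = 82.3 - 54.8 = 27.5 mL
Step 3: Particle density = mass / V_solids = 67.4 / 27.5 = 2.45 g/cm^3

2.45


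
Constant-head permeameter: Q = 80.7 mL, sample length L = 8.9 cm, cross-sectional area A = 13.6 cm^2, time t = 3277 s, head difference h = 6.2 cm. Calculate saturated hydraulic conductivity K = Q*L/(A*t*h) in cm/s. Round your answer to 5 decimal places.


Step 1: K = Q * L / (A * t * h)
Step 2: Numerator = 80.7 * 8.9 = 718.23
Step 3: Denominator = 13.6 * 3277 * 6.2 = 276316.64
Step 4: K = 718.23 / 276316.64 = 0.0026 cm/s

0.0026


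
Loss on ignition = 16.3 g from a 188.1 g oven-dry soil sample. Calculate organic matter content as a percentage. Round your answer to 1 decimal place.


Step 1: OM% = 100 * LOI / sample mass
Step 2: OM = 100 * 16.3 / 188.1
Step 3: OM = 8.7%

8.7


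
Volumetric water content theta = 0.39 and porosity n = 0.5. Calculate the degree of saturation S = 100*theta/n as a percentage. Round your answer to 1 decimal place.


Step 1: S = 100 * theta_v / n
Step 2: S = 100 * 0.39 / 0.5
Step 3: S = 78.0%

78.0


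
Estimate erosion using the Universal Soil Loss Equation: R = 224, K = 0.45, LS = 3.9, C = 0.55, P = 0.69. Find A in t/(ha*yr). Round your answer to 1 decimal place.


Step 1: A = R * K * LS * C * P
Step 2: R * K = 224 * 0.45 = 100.8
Step 3: (R*K) * LS = 100.8 * 3.9 = 393.12
Step 4: * C * P = 393.12 * 0.55 * 0.69 = 149.2
Step 5: A = 149.2 t/(ha*yr)

149.2


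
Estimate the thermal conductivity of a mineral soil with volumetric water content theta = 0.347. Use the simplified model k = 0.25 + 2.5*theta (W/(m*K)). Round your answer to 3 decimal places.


Step 1: k = 0.25 + 2.5 * theta
Step 2: k = 0.25 + 2.5 * 0.347
Step 3: k = 0.25 + 0.868
Step 4: k = 1.118 W/(m*K)

1.118


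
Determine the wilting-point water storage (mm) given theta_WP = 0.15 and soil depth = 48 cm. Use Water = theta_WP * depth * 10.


Step 1: Water (mm) = theta_WP * depth * 10
Step 2: Water = 0.15 * 48 * 10
Step 3: Water = 72.0 mm

72.0


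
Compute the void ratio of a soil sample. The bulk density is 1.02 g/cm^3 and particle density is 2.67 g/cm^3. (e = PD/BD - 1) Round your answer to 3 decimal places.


Step 1: e = PD / BD - 1
Step 2: e = 2.67 / 1.02 - 1
Step 3: e = 2.61765 - 1
Step 4: e = 1.618

1.618


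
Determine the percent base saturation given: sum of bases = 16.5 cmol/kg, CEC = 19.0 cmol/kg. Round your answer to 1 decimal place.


Step 1: BS = 100 * (sum of bases) / CEC
Step 2: BS = 100 * 16.5 / 19.0
Step 3: BS = 86.8%

86.8


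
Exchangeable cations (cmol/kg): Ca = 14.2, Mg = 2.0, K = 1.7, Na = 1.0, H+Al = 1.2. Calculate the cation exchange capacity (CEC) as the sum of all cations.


Step 1: CEC = Ca + Mg + K + Na + (H+Al)
Step 2: CEC = 14.2 + 2.0 + 1.7 + 1.0 + 1.2
Step 3: CEC = 20.1 cmol/kg

20.1


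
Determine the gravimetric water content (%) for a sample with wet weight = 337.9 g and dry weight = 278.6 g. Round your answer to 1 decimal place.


Step 1: Water mass = wet - dry = 337.9 - 278.6 = 59.3 g
Step 2: w = 100 * water mass / dry mass
Step 3: w = 100 * 59.3 / 278.6 = 21.3%

21.3


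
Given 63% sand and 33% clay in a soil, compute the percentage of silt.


Step 1: sand + silt + clay = 100%
Step 2: silt = 100 - sand - clay
Step 3: silt = 100 - 63 - 33
Step 4: silt = 4%

4


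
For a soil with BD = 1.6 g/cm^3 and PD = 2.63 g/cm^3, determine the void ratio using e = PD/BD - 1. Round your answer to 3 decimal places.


Step 1: e = PD / BD - 1
Step 2: e = 2.63 / 1.6 - 1
Step 3: e = 1.64375 - 1
Step 4: e = 0.644

0.644


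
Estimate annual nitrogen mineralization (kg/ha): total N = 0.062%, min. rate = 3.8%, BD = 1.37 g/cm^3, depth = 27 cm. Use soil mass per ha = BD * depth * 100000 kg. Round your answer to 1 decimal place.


Step 1: Soil mass per ha = BD * depth * 100000 = 1.37 * 27 * 100000 = 3699000 kg
Step 2: Total N pool = soil mass * N%/100 = 3699000 * 0.062/100 = 2293.38 kg/ha
Step 3: N mineralized = N pool * rate%/100 = 2293.38 * 3.8/100 = 87.1 kg/ha/yr

87.1


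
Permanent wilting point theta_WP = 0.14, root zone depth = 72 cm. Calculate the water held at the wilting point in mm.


Step 1: Water (mm) = theta_WP * depth * 10
Step 2: Water = 0.14 * 72 * 10
Step 3: Water = 100.8 mm

100.8


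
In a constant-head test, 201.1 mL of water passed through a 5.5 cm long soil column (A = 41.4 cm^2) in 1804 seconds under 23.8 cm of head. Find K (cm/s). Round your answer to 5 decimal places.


Step 1: K = Q * L / (A * t * h)
Step 2: Numerator = 201.1 * 5.5 = 1106.05
Step 3: Denominator = 41.4 * 1804 * 23.8 = 1777517.28
Step 4: K = 1106.05 / 1777517.28 = 0.00062 cm/s

0.00062


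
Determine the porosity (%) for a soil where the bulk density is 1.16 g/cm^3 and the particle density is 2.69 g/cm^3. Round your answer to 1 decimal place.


Step 1: Formula: n = 100 * (1 - BD / PD)
Step 2: n = 100 * (1 - 1.16 / 2.69)
Step 3: n = 100 * (1 - 0.43123)
Step 4: n = 56.9%

56.9


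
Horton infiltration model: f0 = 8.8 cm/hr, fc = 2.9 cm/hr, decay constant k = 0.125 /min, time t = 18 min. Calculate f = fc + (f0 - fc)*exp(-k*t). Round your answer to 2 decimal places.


Step 1: f = fc + (f0 - fc) * exp(-k * t)
Step 2: exp(-0.125 * 18) = 0.105399
Step 3: f = 2.9 + (8.8 - 2.9) * 0.105399
Step 4: f = 2.9 + 5.9 * 0.105399
Step 5: f = 3.52 cm/hr

3.52


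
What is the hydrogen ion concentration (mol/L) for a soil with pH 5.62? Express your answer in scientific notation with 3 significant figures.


Step 1: [H+] = 10^(-pH)
Step 2: [H+] = 10^(-5.62)
Step 3: [H+] = 2.40e-06 mol/L

2.40e-06


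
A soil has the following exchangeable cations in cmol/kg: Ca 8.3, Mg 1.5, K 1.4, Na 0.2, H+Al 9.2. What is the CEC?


Step 1: CEC = Ca + Mg + K + Na + (H+Al)
Step 2: CEC = 8.3 + 1.5 + 1.4 + 0.2 + 9.2
Step 3: CEC = 20.6 cmol/kg

20.6


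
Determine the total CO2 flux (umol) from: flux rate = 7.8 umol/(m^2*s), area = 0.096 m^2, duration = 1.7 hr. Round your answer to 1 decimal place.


Step 1: Convert time to seconds: 1.7 hr * 3600 = 6120.0 s
Step 2: Total = flux * area * time_s
Step 3: Total = 7.8 * 0.096 * 6120.0
Step 4: Total = 4582.7 umol

4582.7


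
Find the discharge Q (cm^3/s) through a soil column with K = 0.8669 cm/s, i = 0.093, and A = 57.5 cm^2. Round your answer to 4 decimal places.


Step 1: Apply Darcy's law: Q = K * i * A
Step 2: Q = 0.8669 * 0.093 * 57.5
Step 3: Q = 4.6357 cm^3/s

4.6357


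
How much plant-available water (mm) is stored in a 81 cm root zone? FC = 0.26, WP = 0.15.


Step 1: Available water = (FC - WP) * depth * 10
Step 2: AW = (0.26 - 0.15) * 81 * 10
Step 3: AW = 0.11 * 81 * 10
Step 4: AW = 89.1 mm

89.1


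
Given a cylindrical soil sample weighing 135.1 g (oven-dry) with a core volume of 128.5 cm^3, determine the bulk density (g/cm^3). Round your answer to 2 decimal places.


Step 1: Identify the formula: BD = dry mass / volume
Step 2: Substitute values: BD = 135.1 / 128.5
Step 3: BD = 1.05 g/cm^3

1.05


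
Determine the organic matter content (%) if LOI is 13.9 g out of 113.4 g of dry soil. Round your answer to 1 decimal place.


Step 1: OM% = 100 * LOI / sample mass
Step 2: OM = 100 * 13.9 / 113.4
Step 3: OM = 12.3%

12.3


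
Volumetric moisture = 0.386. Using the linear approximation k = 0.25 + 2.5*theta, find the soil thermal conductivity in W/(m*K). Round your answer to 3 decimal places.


Step 1: k = 0.25 + 2.5 * theta
Step 2: k = 0.25 + 2.5 * 0.386
Step 3: k = 0.25 + 0.965
Step 4: k = 1.215 W/(m*K)

1.215


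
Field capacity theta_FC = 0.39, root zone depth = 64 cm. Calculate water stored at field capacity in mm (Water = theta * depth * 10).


Step 1: Water (mm) = theta_FC * depth (cm) * 10
Step 2: Water = 0.39 * 64 * 10
Step 3: Water = 249.6 mm

249.6


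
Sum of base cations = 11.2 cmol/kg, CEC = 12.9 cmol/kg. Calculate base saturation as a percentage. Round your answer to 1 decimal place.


Step 1: BS = 100 * (sum of bases) / CEC
Step 2: BS = 100 * 11.2 / 12.9
Step 3: BS = 86.8%

86.8


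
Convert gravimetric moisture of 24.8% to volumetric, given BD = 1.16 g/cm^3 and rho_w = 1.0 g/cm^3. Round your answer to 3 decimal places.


Step 1: theta = (w / 100) * BD / rho_w
Step 2: theta = (24.8 / 100) * 1.16 / 1.0
Step 3: theta = 0.248 * 1.16
Step 4: theta = 0.288

0.288


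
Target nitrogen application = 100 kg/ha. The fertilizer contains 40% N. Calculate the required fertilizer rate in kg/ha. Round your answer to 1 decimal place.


Step 1: Fertilizer rate = target N / (N content / 100)
Step 2: Rate = 100 / (40 / 100)
Step 3: Rate = 100 / 0.4
Step 4: Rate = 250.0 kg/ha

250.0


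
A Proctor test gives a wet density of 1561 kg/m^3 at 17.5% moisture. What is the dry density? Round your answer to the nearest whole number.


Step 1: Dry density = wet density / (1 + w/100)
Step 2: Dry density = 1561 / (1 + 17.5/100)
Step 3: Dry density = 1561 / 1.175
Step 4: Dry density = 1329 kg/m^3

1329


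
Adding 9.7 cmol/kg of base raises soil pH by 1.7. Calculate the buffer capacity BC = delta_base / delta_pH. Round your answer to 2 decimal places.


Step 1: BC = change in base / change in pH
Step 2: BC = 9.7 / 1.7
Step 3: BC = 5.71 cmol/(kg*pH unit)

5.71


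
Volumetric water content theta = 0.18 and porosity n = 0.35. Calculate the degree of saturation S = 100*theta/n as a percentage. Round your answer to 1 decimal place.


Step 1: S = 100 * theta_v / n
Step 2: S = 100 * 0.18 / 0.35
Step 3: S = 51.4%

51.4


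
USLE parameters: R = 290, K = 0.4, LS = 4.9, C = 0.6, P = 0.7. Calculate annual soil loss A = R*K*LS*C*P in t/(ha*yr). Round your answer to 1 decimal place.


Step 1: A = R * K * LS * C * P
Step 2: R * K = 290 * 0.4 = 116.0
Step 3: (R*K) * LS = 116.0 * 4.9 = 568.4
Step 4: * C * P = 568.4 * 0.6 * 0.7 = 238.7
Step 5: A = 238.7 t/(ha*yr)

238.7


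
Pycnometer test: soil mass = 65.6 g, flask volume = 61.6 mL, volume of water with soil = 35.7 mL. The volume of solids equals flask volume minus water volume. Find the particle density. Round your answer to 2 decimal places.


Step 1: Volume of solids = flask volume - water volume with soil
Step 2: V_solids = 61.6 - 35.7 = 25.9 mL
Step 3: Particle density = mass / V_solids = 65.6 / 25.9 = 2.53 g/cm^3

2.53


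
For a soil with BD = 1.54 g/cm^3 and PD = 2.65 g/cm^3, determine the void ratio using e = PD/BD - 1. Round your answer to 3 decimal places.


Step 1: e = PD / BD - 1
Step 2: e = 2.65 / 1.54 - 1
Step 3: e = 1.72078 - 1
Step 4: e = 0.721

0.721


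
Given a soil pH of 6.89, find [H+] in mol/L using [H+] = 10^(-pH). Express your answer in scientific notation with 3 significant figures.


Step 1: [H+] = 10^(-pH)
Step 2: [H+] = 10^(-6.89)
Step 3: [H+] = 1.29e-07 mol/L

1.29e-07


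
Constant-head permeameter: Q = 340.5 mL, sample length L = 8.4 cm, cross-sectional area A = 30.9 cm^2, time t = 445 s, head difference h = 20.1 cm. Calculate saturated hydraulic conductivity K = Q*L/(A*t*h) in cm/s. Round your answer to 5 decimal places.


Step 1: K = Q * L / (A * t * h)
Step 2: Numerator = 340.5 * 8.4 = 2860.2
Step 3: Denominator = 30.9 * 445 * 20.1 = 276385.05
Step 4: K = 2860.2 / 276385.05 = 0.01035 cm/s

0.01035


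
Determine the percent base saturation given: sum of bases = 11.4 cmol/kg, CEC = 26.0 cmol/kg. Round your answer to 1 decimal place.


Step 1: BS = 100 * (sum of bases) / CEC
Step 2: BS = 100 * 11.4 / 26.0
Step 3: BS = 43.8%

43.8


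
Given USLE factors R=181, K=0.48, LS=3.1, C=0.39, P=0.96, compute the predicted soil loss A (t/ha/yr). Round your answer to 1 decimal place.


Step 1: A = R * K * LS * C * P
Step 2: R * K = 181 * 0.48 = 86.88
Step 3: (R*K) * LS = 86.88 * 3.1 = 269.328
Step 4: * C * P = 269.328 * 0.39 * 0.96 = 100.8
Step 5: A = 100.8 t/(ha*yr)

100.8


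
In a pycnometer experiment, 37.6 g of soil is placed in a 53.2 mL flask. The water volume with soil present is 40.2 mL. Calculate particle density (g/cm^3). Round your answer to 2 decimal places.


Step 1: Volume of solids = flask volume - water volume with soil
Step 2: V_solids = 53.2 - 40.2 = 13.0 mL
Step 3: Particle density = mass / V_solids = 37.6 / 13.0 = 2.89 g/cm^3

2.89


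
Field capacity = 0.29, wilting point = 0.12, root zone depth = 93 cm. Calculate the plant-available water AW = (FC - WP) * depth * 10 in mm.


Step 1: Available water = (FC - WP) * depth * 10
Step 2: AW = (0.29 - 0.12) * 93 * 10
Step 3: AW = 0.17 * 93 * 10
Step 4: AW = 158.1 mm

158.1


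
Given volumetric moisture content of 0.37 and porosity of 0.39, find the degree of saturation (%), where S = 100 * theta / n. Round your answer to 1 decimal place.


Step 1: S = 100 * theta_v / n
Step 2: S = 100 * 0.37 / 0.39
Step 3: S = 94.9%

94.9


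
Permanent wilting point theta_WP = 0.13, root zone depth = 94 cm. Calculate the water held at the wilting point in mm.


Step 1: Water (mm) = theta_WP * depth * 10
Step 2: Water = 0.13 * 94 * 10
Step 3: Water = 122.2 mm

122.2


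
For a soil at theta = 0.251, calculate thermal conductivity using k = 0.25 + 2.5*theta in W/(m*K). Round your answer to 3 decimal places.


Step 1: k = 0.25 + 2.5 * theta
Step 2: k = 0.25 + 2.5 * 0.251
Step 3: k = 0.25 + 0.628
Step 4: k = 0.878 W/(m*K)

0.878


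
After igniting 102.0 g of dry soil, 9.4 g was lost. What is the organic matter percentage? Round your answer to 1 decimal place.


Step 1: OM% = 100 * LOI / sample mass
Step 2: OM = 100 * 9.4 / 102.0
Step 3: OM = 9.2%

9.2


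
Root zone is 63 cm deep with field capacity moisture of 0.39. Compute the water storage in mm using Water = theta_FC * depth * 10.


Step 1: Water (mm) = theta_FC * depth (cm) * 10
Step 2: Water = 0.39 * 63 * 10
Step 3: Water = 245.7 mm

245.7


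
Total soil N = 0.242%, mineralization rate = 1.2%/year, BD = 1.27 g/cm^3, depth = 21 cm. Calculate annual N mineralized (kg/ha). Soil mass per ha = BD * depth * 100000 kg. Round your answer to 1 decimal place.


Step 1: Soil mass per ha = BD * depth * 100000 = 1.27 * 21 * 100000 = 2667000 kg
Step 2: Total N pool = soil mass * N%/100 = 2667000 * 0.242/100 = 6454.14 kg/ha
Step 3: N mineralized = N pool * rate%/100 = 6454.14 * 1.2/100 = 77.4 kg/ha/yr

77.4


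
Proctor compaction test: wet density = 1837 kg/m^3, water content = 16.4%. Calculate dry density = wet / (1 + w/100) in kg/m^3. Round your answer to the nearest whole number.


Step 1: Dry density = wet density / (1 + w/100)
Step 2: Dry density = 1837 / (1 + 16.4/100)
Step 3: Dry density = 1837 / 1.164
Step 4: Dry density = 1578 kg/m^3

1578


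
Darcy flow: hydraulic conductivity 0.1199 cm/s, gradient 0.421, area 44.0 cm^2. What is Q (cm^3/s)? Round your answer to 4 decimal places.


Step 1: Apply Darcy's law: Q = K * i * A
Step 2: Q = 0.1199 * 0.421 * 44.0
Step 3: Q = 2.221 cm^3/s

2.221


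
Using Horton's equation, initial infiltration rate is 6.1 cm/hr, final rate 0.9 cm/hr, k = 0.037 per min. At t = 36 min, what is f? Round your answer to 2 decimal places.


Step 1: f = fc + (f0 - fc) * exp(-k * t)
Step 2: exp(-0.037 * 36) = 0.263949
Step 3: f = 0.9 + (6.1 - 0.9) * 0.263949
Step 4: f = 0.9 + 5.2 * 0.263949
Step 5: f = 2.27 cm/hr

2.27


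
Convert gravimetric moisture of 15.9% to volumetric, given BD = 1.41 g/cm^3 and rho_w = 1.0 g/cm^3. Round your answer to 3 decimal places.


Step 1: theta = (w / 100) * BD / rho_w
Step 2: theta = (15.9 / 100) * 1.41 / 1.0
Step 3: theta = 0.159 * 1.41
Step 4: theta = 0.224

0.224


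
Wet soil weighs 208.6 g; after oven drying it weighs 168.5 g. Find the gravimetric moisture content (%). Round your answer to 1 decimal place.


Step 1: Water mass = wet - dry = 208.6 - 168.5 = 40.1 g
Step 2: w = 100 * water mass / dry mass
Step 3: w = 100 * 40.1 / 168.5 = 23.8%

23.8


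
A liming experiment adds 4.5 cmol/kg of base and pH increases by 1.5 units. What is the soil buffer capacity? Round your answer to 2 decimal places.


Step 1: BC = change in base / change in pH
Step 2: BC = 4.5 / 1.5
Step 3: BC = 3.0 cmol/(kg*pH unit)

3.0


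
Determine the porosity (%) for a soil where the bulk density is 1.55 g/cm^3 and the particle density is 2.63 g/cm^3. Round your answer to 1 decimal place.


Step 1: Formula: n = 100 * (1 - BD / PD)
Step 2: n = 100 * (1 - 1.55 / 2.63)
Step 3: n = 100 * (1 - 0.58935)
Step 4: n = 41.1%

41.1


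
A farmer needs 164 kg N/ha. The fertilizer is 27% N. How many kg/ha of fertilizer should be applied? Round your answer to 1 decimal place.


Step 1: Fertilizer rate = target N / (N content / 100)
Step 2: Rate = 164 / (27 / 100)
Step 3: Rate = 164 / 0.27
Step 4: Rate = 607.4 kg/ha

607.4


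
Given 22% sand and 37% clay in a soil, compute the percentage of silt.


Step 1: sand + silt + clay = 100%
Step 2: silt = 100 - sand - clay
Step 3: silt = 100 - 22 - 37
Step 4: silt = 41%

41


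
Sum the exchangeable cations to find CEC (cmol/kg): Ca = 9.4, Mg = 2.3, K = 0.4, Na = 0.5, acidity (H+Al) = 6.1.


Step 1: CEC = Ca + Mg + K + Na + (H+Al)
Step 2: CEC = 9.4 + 2.3 + 0.4 + 0.5 + 6.1
Step 3: CEC = 18.7 cmol/kg

18.7


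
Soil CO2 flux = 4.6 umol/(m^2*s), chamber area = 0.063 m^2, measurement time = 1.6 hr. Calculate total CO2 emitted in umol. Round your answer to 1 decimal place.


Step 1: Convert time to seconds: 1.6 hr * 3600 = 5760.0 s
Step 2: Total = flux * area * time_s
Step 3: Total = 4.6 * 0.063 * 5760.0
Step 4: Total = 1669.2 umol

1669.2


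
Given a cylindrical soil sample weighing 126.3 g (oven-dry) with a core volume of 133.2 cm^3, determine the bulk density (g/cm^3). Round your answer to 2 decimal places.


Step 1: Identify the formula: BD = dry mass / volume
Step 2: Substitute values: BD = 126.3 / 133.2
Step 3: BD = 0.95 g/cm^3

0.95


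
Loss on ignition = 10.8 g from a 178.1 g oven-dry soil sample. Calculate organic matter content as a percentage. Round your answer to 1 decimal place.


Step 1: OM% = 100 * LOI / sample mass
Step 2: OM = 100 * 10.8 / 178.1
Step 3: OM = 6.1%

6.1


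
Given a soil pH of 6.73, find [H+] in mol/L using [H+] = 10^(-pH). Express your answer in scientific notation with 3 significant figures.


Step 1: [H+] = 10^(-pH)
Step 2: [H+] = 10^(-6.73)
Step 3: [H+] = 1.86e-07 mol/L

1.86e-07


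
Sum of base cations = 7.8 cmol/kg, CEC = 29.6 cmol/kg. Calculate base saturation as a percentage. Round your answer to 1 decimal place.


Step 1: BS = 100 * (sum of bases) / CEC
Step 2: BS = 100 * 7.8 / 29.6
Step 3: BS = 26.4%

26.4


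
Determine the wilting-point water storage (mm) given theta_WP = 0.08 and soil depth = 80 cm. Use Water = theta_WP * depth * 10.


Step 1: Water (mm) = theta_WP * depth * 10
Step 2: Water = 0.08 * 80 * 10
Step 3: Water = 64.0 mm

64.0


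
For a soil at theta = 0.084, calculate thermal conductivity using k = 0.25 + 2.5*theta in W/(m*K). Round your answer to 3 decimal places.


Step 1: k = 0.25 + 2.5 * theta
Step 2: k = 0.25 + 2.5 * 0.084
Step 3: k = 0.25 + 0.21
Step 4: k = 0.46 W/(m*K)

0.46


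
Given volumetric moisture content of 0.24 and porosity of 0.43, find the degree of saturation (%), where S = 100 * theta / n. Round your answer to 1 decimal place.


Step 1: S = 100 * theta_v / n
Step 2: S = 100 * 0.24 / 0.43
Step 3: S = 55.8%

55.8


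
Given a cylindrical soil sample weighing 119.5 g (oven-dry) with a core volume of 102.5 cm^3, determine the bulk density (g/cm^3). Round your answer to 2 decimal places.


Step 1: Identify the formula: BD = dry mass / volume
Step 2: Substitute values: BD = 119.5 / 102.5
Step 3: BD = 1.17 g/cm^3

1.17


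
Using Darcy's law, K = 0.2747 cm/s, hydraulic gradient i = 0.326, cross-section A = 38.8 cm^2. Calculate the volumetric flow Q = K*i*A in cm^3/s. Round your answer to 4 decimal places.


Step 1: Apply Darcy's law: Q = K * i * A
Step 2: Q = 0.2747 * 0.326 * 38.8
Step 3: Q = 3.4746 cm^3/s

3.4746


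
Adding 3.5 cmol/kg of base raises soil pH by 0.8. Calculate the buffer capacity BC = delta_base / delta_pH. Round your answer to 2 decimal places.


Step 1: BC = change in base / change in pH
Step 2: BC = 3.5 / 0.8
Step 3: BC = 4.38 cmol/(kg*pH unit)

4.38


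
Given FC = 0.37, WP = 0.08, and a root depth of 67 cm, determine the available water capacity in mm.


Step 1: Available water = (FC - WP) * depth * 10
Step 2: AW = (0.37 - 0.08) * 67 * 10
Step 3: AW = 0.29 * 67 * 10
Step 4: AW = 194.3 mm

194.3


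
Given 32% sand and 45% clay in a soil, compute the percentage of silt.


Step 1: sand + silt + clay = 100%
Step 2: silt = 100 - sand - clay
Step 3: silt = 100 - 32 - 45
Step 4: silt = 23%

23


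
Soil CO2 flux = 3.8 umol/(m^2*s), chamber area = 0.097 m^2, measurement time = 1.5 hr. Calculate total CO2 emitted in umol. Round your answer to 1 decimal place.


Step 1: Convert time to seconds: 1.5 hr * 3600 = 5400.0 s
Step 2: Total = flux * area * time_s
Step 3: Total = 3.8 * 0.097 * 5400.0
Step 4: Total = 1990.4 umol

1990.4


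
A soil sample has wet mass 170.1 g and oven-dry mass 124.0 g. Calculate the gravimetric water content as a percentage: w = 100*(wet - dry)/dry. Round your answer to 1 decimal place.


Step 1: Water mass = wet - dry = 170.1 - 124.0 = 46.1 g
Step 2: w = 100 * water mass / dry mass
Step 3: w = 100 * 46.1 / 124.0 = 37.2%

37.2


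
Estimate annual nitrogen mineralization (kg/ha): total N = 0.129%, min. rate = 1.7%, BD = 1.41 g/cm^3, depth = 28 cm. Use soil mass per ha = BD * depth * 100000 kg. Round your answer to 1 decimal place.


Step 1: Soil mass per ha = BD * depth * 100000 = 1.41 * 28 * 100000 = 3948000 kg
Step 2: Total N pool = soil mass * N%/100 = 3948000 * 0.129/100 = 5092.92 kg/ha
Step 3: N mineralized = N pool * rate%/100 = 5092.92 * 1.7/100 = 86.6 kg/ha/yr

86.6


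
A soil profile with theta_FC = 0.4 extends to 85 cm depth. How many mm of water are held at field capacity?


Step 1: Water (mm) = theta_FC * depth (cm) * 10
Step 2: Water = 0.4 * 85 * 10
Step 3: Water = 340.0 mm

340.0


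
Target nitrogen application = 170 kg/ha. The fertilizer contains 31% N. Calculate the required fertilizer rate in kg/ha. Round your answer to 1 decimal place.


Step 1: Fertilizer rate = target N / (N content / 100)
Step 2: Rate = 170 / (31 / 100)
Step 3: Rate = 170 / 0.31
Step 4: Rate = 548.4 kg/ha

548.4


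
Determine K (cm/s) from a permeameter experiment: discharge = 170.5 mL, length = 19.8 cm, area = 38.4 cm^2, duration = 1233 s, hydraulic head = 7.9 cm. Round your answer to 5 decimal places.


Step 1: K = Q * L / (A * t * h)
Step 2: Numerator = 170.5 * 19.8 = 3375.9
Step 3: Denominator = 38.4 * 1233 * 7.9 = 374042.88
Step 4: K = 3375.9 / 374042.88 = 0.00903 cm/s

0.00903
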